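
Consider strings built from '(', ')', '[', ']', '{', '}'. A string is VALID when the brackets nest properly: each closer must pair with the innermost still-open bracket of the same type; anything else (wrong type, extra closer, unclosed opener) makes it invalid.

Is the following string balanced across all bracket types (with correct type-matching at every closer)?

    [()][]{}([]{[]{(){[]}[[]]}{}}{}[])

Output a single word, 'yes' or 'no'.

Answer: yes

Derivation:
pos 0: push '['; stack = [
pos 1: push '('; stack = [(
pos 2: ')' matches '('; pop; stack = [
pos 3: ']' matches '['; pop; stack = (empty)
pos 4: push '['; stack = [
pos 5: ']' matches '['; pop; stack = (empty)
pos 6: push '{'; stack = {
pos 7: '}' matches '{'; pop; stack = (empty)
pos 8: push '('; stack = (
pos 9: push '['; stack = ([
pos 10: ']' matches '['; pop; stack = (
pos 11: push '{'; stack = ({
pos 12: push '['; stack = ({[
pos 13: ']' matches '['; pop; stack = ({
pos 14: push '{'; stack = ({{
pos 15: push '('; stack = ({{(
pos 16: ')' matches '('; pop; stack = ({{
pos 17: push '{'; stack = ({{{
pos 18: push '['; stack = ({{{[
pos 19: ']' matches '['; pop; stack = ({{{
pos 20: '}' matches '{'; pop; stack = ({{
pos 21: push '['; stack = ({{[
pos 22: push '['; stack = ({{[[
pos 23: ']' matches '['; pop; stack = ({{[
pos 24: ']' matches '['; pop; stack = ({{
pos 25: '}' matches '{'; pop; stack = ({
pos 26: push '{'; stack = ({{
pos 27: '}' matches '{'; pop; stack = ({
pos 28: '}' matches '{'; pop; stack = (
pos 29: push '{'; stack = ({
pos 30: '}' matches '{'; pop; stack = (
pos 31: push '['; stack = ([
pos 32: ']' matches '['; pop; stack = (
pos 33: ')' matches '('; pop; stack = (empty)
end: stack empty → VALID
Verdict: properly nested → yes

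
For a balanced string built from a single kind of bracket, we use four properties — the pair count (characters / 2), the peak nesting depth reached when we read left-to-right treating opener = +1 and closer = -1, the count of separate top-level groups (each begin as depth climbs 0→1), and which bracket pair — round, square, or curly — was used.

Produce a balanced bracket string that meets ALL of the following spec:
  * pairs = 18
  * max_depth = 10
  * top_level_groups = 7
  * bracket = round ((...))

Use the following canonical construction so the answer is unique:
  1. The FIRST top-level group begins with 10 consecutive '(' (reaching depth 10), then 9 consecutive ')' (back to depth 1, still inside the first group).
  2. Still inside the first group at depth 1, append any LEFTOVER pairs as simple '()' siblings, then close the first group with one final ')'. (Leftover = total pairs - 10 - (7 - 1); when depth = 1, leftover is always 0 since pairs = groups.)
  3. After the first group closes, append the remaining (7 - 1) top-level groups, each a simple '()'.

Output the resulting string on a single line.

Answer: (((((((((()))))))))()())()()()()()()

Derivation:
Spec: pairs=18 depth=10 groups=7
Leftover pairs = 18 - 10 - (7-1) = 2
First group: deep chain of depth 10 + 2 sibling pairs
Remaining 6 groups: simple '()' each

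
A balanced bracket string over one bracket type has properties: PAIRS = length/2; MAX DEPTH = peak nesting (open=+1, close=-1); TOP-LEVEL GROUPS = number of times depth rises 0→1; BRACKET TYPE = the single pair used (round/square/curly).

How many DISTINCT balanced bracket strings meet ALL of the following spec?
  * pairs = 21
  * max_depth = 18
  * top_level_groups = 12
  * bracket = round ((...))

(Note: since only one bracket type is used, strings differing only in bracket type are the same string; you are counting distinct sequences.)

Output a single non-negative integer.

Answer: 0

Derivation:
Spec: pairs=21 depth=18 groups=12
Count(depth <= 18) = 5722860
Count(depth <= 17) = 5722860
Count(depth == 18) = 5722860 - 5722860 = 0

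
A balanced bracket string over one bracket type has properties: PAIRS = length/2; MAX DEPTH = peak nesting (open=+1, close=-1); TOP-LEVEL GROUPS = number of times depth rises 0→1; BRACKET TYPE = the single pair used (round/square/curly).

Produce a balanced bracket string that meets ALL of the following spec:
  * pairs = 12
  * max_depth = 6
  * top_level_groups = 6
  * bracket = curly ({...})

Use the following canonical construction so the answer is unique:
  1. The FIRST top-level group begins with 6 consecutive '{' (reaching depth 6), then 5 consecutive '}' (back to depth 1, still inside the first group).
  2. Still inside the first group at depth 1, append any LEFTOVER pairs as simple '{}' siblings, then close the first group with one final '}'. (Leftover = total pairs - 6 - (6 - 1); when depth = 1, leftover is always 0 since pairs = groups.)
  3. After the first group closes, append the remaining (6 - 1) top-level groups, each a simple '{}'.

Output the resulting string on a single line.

Spec: pairs=12 depth=6 groups=6
Leftover pairs = 12 - 6 - (6-1) = 1
First group: deep chain of depth 6 + 1 sibling pairs
Remaining 5 groups: simple '{}' each

Answer: {{{{{{}}}}}{}}{}{}{}{}{}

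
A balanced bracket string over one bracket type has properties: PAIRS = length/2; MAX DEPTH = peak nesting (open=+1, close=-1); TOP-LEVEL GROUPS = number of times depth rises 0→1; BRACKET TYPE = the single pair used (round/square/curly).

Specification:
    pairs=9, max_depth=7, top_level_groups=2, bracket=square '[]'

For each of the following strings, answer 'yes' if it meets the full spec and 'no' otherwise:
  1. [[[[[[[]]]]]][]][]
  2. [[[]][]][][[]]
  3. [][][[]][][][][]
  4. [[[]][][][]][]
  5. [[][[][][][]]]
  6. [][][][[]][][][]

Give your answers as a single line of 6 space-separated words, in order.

String 1 '[[[[[[[]]]]]][]][]': depth seq [1 2 3 4 5 6 7 6 5 4 3 2 1 2 1 0 1 0]
  -> pairs=9 depth=7 groups=2 -> yes
String 2 '[[[]][]][][[]]': depth seq [1 2 3 2 1 2 1 0 1 0 1 2 1 0]
  -> pairs=7 depth=3 groups=3 -> no
String 3 '[][][[]][][][][]': depth seq [1 0 1 0 1 2 1 0 1 0 1 0 1 0 1 0]
  -> pairs=8 depth=2 groups=7 -> no
String 4 '[[[]][][][]][]': depth seq [1 2 3 2 1 2 1 2 1 2 1 0 1 0]
  -> pairs=7 depth=3 groups=2 -> no
String 5 '[[][[][][][]]]': depth seq [1 2 1 2 3 2 3 2 3 2 3 2 1 0]
  -> pairs=7 depth=3 groups=1 -> no
String 6 '[][][][[]][][][]': depth seq [1 0 1 0 1 0 1 2 1 0 1 0 1 0 1 0]
  -> pairs=8 depth=2 groups=7 -> no

Answer: yes no no no no no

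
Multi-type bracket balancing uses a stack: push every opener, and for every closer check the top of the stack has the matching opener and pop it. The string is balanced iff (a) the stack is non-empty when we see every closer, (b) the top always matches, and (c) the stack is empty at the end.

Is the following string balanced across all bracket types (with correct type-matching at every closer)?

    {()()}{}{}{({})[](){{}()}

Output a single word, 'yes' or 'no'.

Answer: no

Derivation:
pos 0: push '{'; stack = {
pos 1: push '('; stack = {(
pos 2: ')' matches '('; pop; stack = {
pos 3: push '('; stack = {(
pos 4: ')' matches '('; pop; stack = {
pos 5: '}' matches '{'; pop; stack = (empty)
pos 6: push '{'; stack = {
pos 7: '}' matches '{'; pop; stack = (empty)
pos 8: push '{'; stack = {
pos 9: '}' matches '{'; pop; stack = (empty)
pos 10: push '{'; stack = {
pos 11: push '('; stack = {(
pos 12: push '{'; stack = {({
pos 13: '}' matches '{'; pop; stack = {(
pos 14: ')' matches '('; pop; stack = {
pos 15: push '['; stack = {[
pos 16: ']' matches '['; pop; stack = {
pos 17: push '('; stack = {(
pos 18: ')' matches '('; pop; stack = {
pos 19: push '{'; stack = {{
pos 20: push '{'; stack = {{{
pos 21: '}' matches '{'; pop; stack = {{
pos 22: push '('; stack = {{(
pos 23: ')' matches '('; pop; stack = {{
pos 24: '}' matches '{'; pop; stack = {
end: stack still non-empty ({) → INVALID
Verdict: unclosed openers at end: { → no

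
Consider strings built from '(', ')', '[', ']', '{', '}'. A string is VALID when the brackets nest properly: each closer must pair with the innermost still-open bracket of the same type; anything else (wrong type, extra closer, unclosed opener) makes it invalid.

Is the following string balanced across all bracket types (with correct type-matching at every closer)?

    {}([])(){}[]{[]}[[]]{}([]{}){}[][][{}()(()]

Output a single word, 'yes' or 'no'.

Answer: no

Derivation:
pos 0: push '{'; stack = {
pos 1: '}' matches '{'; pop; stack = (empty)
pos 2: push '('; stack = (
pos 3: push '['; stack = ([
pos 4: ']' matches '['; pop; stack = (
pos 5: ')' matches '('; pop; stack = (empty)
pos 6: push '('; stack = (
pos 7: ')' matches '('; pop; stack = (empty)
pos 8: push '{'; stack = {
pos 9: '}' matches '{'; pop; stack = (empty)
pos 10: push '['; stack = [
pos 11: ']' matches '['; pop; stack = (empty)
pos 12: push '{'; stack = {
pos 13: push '['; stack = {[
pos 14: ']' matches '['; pop; stack = {
pos 15: '}' matches '{'; pop; stack = (empty)
pos 16: push '['; stack = [
pos 17: push '['; stack = [[
pos 18: ']' matches '['; pop; stack = [
pos 19: ']' matches '['; pop; stack = (empty)
pos 20: push '{'; stack = {
pos 21: '}' matches '{'; pop; stack = (empty)
pos 22: push '('; stack = (
pos 23: push '['; stack = ([
pos 24: ']' matches '['; pop; stack = (
pos 25: push '{'; stack = ({
pos 26: '}' matches '{'; pop; stack = (
pos 27: ')' matches '('; pop; stack = (empty)
pos 28: push '{'; stack = {
pos 29: '}' matches '{'; pop; stack = (empty)
pos 30: push '['; stack = [
pos 31: ']' matches '['; pop; stack = (empty)
pos 32: push '['; stack = [
pos 33: ']' matches '['; pop; stack = (empty)
pos 34: push '['; stack = [
pos 35: push '{'; stack = [{
pos 36: '}' matches '{'; pop; stack = [
pos 37: push '('; stack = [(
pos 38: ')' matches '('; pop; stack = [
pos 39: push '('; stack = [(
pos 40: push '('; stack = [((
pos 41: ')' matches '('; pop; stack = [(
pos 42: saw closer ']' but top of stack is '(' (expected ')') → INVALID
Verdict: type mismatch at position 42: ']' closes '(' → no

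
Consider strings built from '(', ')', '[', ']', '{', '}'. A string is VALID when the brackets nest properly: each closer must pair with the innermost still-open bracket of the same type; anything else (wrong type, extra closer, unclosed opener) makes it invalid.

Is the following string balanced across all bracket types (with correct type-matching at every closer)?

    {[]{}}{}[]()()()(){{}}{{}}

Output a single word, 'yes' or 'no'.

pos 0: push '{'; stack = {
pos 1: push '['; stack = {[
pos 2: ']' matches '['; pop; stack = {
pos 3: push '{'; stack = {{
pos 4: '}' matches '{'; pop; stack = {
pos 5: '}' matches '{'; pop; stack = (empty)
pos 6: push '{'; stack = {
pos 7: '}' matches '{'; pop; stack = (empty)
pos 8: push '['; stack = [
pos 9: ']' matches '['; pop; stack = (empty)
pos 10: push '('; stack = (
pos 11: ')' matches '('; pop; stack = (empty)
pos 12: push '('; stack = (
pos 13: ')' matches '('; pop; stack = (empty)
pos 14: push '('; stack = (
pos 15: ')' matches '('; pop; stack = (empty)
pos 16: push '('; stack = (
pos 17: ')' matches '('; pop; stack = (empty)
pos 18: push '{'; stack = {
pos 19: push '{'; stack = {{
pos 20: '}' matches '{'; pop; stack = {
pos 21: '}' matches '{'; pop; stack = (empty)
pos 22: push '{'; stack = {
pos 23: push '{'; stack = {{
pos 24: '}' matches '{'; pop; stack = {
pos 25: '}' matches '{'; pop; stack = (empty)
end: stack empty → VALID
Verdict: properly nested → yes

Answer: yes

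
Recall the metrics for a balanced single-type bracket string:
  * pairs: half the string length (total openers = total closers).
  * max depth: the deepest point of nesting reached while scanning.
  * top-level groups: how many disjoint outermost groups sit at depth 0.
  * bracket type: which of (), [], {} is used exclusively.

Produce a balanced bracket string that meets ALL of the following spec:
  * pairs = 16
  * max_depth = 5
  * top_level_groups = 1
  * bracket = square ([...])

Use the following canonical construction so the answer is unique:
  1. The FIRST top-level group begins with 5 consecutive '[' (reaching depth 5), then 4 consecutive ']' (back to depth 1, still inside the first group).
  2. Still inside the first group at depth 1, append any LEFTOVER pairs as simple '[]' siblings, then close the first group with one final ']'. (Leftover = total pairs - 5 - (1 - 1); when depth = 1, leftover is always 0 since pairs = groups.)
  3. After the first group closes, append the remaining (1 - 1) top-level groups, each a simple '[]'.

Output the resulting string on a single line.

Answer: [[[[[]]]][][][][][][][][][][][]]

Derivation:
Spec: pairs=16 depth=5 groups=1
Leftover pairs = 16 - 5 - (1-1) = 11
First group: deep chain of depth 5 + 11 sibling pairs
Remaining 0 groups: simple '[]' each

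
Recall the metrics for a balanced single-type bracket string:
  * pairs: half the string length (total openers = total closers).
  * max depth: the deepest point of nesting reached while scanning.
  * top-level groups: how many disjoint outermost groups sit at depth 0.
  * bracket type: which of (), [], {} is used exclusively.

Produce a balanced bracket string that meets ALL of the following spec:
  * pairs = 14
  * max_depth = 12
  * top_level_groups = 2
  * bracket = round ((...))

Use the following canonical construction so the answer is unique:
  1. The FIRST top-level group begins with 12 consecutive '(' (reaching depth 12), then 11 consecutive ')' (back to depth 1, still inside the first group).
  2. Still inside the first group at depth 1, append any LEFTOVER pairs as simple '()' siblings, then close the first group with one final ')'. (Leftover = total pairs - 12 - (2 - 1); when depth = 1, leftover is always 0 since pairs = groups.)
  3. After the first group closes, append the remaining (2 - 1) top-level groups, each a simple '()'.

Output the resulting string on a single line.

Spec: pairs=14 depth=12 groups=2
Leftover pairs = 14 - 12 - (2-1) = 1
First group: deep chain of depth 12 + 1 sibling pairs
Remaining 1 groups: simple '()' each

Answer: (((((((((((()))))))))))())()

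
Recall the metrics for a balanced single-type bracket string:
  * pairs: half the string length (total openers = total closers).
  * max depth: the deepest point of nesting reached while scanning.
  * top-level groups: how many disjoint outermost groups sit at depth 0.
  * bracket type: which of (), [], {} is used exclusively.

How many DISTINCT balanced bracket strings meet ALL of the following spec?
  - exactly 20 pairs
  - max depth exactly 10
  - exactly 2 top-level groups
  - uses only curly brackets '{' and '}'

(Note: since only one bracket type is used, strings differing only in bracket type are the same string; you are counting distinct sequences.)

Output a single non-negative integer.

Answer: 74282383

Derivation:
Spec: pairs=20 depth=10 groups=2
Count(depth <= 10) = 1726579470
Count(depth <= 9) = 1652297087
Count(depth == 10) = 1726579470 - 1652297087 = 74282383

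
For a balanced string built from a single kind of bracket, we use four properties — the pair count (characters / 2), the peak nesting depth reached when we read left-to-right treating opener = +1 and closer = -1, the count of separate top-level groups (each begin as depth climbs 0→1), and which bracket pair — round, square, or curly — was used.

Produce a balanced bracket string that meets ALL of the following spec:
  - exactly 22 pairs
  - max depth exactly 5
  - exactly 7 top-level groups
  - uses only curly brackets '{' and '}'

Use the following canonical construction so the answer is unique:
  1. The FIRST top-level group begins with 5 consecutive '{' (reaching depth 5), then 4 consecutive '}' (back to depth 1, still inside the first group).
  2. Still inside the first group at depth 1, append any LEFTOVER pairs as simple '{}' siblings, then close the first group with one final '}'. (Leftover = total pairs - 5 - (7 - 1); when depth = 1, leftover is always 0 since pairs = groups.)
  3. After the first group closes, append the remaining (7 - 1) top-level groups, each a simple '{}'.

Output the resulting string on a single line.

Spec: pairs=22 depth=5 groups=7
Leftover pairs = 22 - 5 - (7-1) = 11
First group: deep chain of depth 5 + 11 sibling pairs
Remaining 6 groups: simple '{}' each

Answer: {{{{{}}}}{}{}{}{}{}{}{}{}{}{}{}}{}{}{}{}{}{}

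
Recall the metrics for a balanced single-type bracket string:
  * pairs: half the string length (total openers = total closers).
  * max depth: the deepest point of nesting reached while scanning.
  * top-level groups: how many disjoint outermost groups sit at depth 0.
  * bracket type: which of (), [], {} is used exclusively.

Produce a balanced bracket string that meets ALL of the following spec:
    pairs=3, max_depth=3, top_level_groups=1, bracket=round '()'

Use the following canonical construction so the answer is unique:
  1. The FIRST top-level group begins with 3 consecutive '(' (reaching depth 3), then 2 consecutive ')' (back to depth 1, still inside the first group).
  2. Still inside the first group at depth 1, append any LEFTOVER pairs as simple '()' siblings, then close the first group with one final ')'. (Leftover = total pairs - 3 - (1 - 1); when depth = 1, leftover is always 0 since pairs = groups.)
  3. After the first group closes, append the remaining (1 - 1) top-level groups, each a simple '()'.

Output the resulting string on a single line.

Spec: pairs=3 depth=3 groups=1
Leftover pairs = 3 - 3 - (1-1) = 0
First group: deep chain of depth 3 + 0 sibling pairs
Remaining 0 groups: simple '()' each

Answer: ((()))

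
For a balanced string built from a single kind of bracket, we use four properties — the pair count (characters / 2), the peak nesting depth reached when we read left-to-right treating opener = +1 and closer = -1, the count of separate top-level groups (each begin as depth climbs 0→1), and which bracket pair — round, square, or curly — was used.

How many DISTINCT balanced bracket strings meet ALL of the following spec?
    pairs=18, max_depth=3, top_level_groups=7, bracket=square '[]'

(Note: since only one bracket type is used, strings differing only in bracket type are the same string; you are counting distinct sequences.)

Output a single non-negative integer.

Answer: 1385160

Derivation:
Spec: pairs=18 depth=3 groups=7
Count(depth <= 3) = 1397536
Count(depth <= 2) = 12376
Count(depth == 3) = 1397536 - 12376 = 1385160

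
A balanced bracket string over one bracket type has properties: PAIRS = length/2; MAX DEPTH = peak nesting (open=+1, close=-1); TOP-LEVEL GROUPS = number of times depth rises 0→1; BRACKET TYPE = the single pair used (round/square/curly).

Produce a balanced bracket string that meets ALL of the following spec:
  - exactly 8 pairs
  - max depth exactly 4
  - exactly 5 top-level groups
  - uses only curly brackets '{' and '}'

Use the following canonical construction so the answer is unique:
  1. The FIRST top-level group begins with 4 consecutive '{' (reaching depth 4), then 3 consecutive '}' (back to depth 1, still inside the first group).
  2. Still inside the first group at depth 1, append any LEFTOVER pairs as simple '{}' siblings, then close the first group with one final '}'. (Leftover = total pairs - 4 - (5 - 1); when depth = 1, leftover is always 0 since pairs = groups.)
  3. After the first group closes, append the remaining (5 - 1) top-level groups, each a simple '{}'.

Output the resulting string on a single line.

Answer: {{{{}}}}{}{}{}{}

Derivation:
Spec: pairs=8 depth=4 groups=5
Leftover pairs = 8 - 4 - (5-1) = 0
First group: deep chain of depth 4 + 0 sibling pairs
Remaining 4 groups: simple '{}' each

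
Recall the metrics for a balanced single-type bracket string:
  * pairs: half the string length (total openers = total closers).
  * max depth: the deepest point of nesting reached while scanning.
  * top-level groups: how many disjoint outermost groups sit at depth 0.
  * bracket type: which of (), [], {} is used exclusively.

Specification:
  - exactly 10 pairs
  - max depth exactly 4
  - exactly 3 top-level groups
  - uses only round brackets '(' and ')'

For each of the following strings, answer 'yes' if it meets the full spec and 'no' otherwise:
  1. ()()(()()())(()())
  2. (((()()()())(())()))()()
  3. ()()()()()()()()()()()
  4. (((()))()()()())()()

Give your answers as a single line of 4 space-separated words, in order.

String 1 '()()(()()())(()())': depth seq [1 0 1 0 1 2 1 2 1 2 1 0 1 2 1 2 1 0]
  -> pairs=9 depth=2 groups=4 -> no
String 2 '(((()()()())(())()))()()': depth seq [1 2 3 4 3 4 3 4 3 4 3 2 3 4 3 2 3 2 1 0 1 0 1 0]
  -> pairs=12 depth=4 groups=3 -> no
String 3 '()()()()()()()()()()()': depth seq [1 0 1 0 1 0 1 0 1 0 1 0 1 0 1 0 1 0 1 0 1 0]
  -> pairs=11 depth=1 groups=11 -> no
String 4 '(((()))()()()())()()': depth seq [1 2 3 4 3 2 1 2 1 2 1 2 1 2 1 0 1 0 1 0]
  -> pairs=10 depth=4 groups=3 -> yes

Answer: no no no yes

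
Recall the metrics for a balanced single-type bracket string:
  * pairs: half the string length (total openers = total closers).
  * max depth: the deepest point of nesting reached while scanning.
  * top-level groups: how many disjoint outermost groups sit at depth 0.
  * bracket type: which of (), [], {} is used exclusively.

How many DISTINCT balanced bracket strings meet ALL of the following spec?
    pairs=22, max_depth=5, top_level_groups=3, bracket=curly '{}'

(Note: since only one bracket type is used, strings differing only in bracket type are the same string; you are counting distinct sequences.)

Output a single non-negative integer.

Spec: pairs=22 depth=5 groups=3
Count(depth <= 5) = 3874204920
Count(depth <= 4) = 776087502
Count(depth == 5) = 3874204920 - 776087502 = 3098117418

Answer: 3098117418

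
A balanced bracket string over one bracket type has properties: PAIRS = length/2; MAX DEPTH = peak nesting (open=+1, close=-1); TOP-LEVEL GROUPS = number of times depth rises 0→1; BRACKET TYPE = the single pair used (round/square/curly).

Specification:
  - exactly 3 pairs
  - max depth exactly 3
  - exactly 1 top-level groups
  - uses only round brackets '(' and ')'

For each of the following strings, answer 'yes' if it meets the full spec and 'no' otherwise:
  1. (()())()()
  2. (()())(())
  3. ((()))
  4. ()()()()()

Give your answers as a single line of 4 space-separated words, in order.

Answer: no no yes no

Derivation:
String 1 '(()())()()': depth seq [1 2 1 2 1 0 1 0 1 0]
  -> pairs=5 depth=2 groups=3 -> no
String 2 '(()())(())': depth seq [1 2 1 2 1 0 1 2 1 0]
  -> pairs=5 depth=2 groups=2 -> no
String 3 '((()))': depth seq [1 2 3 2 1 0]
  -> pairs=3 depth=3 groups=1 -> yes
String 4 '()()()()()': depth seq [1 0 1 0 1 0 1 0 1 0]
  -> pairs=5 depth=1 groups=5 -> no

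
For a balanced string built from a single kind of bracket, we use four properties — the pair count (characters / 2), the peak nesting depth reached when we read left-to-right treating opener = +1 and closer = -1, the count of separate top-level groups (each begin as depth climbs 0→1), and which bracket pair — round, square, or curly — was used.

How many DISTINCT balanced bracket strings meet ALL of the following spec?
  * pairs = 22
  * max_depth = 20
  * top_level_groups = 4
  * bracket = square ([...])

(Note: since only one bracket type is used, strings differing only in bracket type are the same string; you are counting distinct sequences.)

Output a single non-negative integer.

Spec: pairs=22 depth=20 groups=4
Count(depth <= 20) = 11338026180
Count(depth <= 19) = 11338026180
Count(depth == 20) = 11338026180 - 11338026180 = 0

Answer: 0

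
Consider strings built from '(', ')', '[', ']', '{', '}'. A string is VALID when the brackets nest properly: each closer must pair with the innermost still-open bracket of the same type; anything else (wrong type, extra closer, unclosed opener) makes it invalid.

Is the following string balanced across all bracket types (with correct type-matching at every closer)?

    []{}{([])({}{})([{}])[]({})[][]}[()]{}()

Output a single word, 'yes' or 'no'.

pos 0: push '['; stack = [
pos 1: ']' matches '['; pop; stack = (empty)
pos 2: push '{'; stack = {
pos 3: '}' matches '{'; pop; stack = (empty)
pos 4: push '{'; stack = {
pos 5: push '('; stack = {(
pos 6: push '['; stack = {([
pos 7: ']' matches '['; pop; stack = {(
pos 8: ')' matches '('; pop; stack = {
pos 9: push '('; stack = {(
pos 10: push '{'; stack = {({
pos 11: '}' matches '{'; pop; stack = {(
pos 12: push '{'; stack = {({
pos 13: '}' matches '{'; pop; stack = {(
pos 14: ')' matches '('; pop; stack = {
pos 15: push '('; stack = {(
pos 16: push '['; stack = {([
pos 17: push '{'; stack = {([{
pos 18: '}' matches '{'; pop; stack = {([
pos 19: ']' matches '['; pop; stack = {(
pos 20: ')' matches '('; pop; stack = {
pos 21: push '['; stack = {[
pos 22: ']' matches '['; pop; stack = {
pos 23: push '('; stack = {(
pos 24: push '{'; stack = {({
pos 25: '}' matches '{'; pop; stack = {(
pos 26: ')' matches '('; pop; stack = {
pos 27: push '['; stack = {[
pos 28: ']' matches '['; pop; stack = {
pos 29: push '['; stack = {[
pos 30: ']' matches '['; pop; stack = {
pos 31: '}' matches '{'; pop; stack = (empty)
pos 32: push '['; stack = [
pos 33: push '('; stack = [(
pos 34: ')' matches '('; pop; stack = [
pos 35: ']' matches '['; pop; stack = (empty)
pos 36: push '{'; stack = {
pos 37: '}' matches '{'; pop; stack = (empty)
pos 38: push '('; stack = (
pos 39: ')' matches '('; pop; stack = (empty)
end: stack empty → VALID
Verdict: properly nested → yes

Answer: yes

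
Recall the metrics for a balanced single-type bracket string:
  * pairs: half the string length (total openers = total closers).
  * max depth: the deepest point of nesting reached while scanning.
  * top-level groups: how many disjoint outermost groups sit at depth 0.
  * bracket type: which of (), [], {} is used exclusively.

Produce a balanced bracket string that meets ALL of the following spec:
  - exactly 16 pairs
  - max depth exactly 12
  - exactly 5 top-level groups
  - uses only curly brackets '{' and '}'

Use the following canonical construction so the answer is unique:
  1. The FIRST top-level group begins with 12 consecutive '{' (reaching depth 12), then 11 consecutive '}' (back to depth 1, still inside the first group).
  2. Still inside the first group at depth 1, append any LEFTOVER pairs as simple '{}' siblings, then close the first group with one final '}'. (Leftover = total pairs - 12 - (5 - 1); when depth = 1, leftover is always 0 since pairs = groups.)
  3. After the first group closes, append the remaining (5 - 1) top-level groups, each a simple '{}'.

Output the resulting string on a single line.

Answer: {{{{{{{{{{{{}}}}}}}}}}}}{}{}{}{}

Derivation:
Spec: pairs=16 depth=12 groups=5
Leftover pairs = 16 - 12 - (5-1) = 0
First group: deep chain of depth 12 + 0 sibling pairs
Remaining 4 groups: simple '{}' each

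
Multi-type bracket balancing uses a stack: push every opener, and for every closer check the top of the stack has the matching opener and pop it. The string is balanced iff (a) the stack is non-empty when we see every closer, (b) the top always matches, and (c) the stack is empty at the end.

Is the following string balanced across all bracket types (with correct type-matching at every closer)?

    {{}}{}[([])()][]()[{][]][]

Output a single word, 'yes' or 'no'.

Answer: no

Derivation:
pos 0: push '{'; stack = {
pos 1: push '{'; stack = {{
pos 2: '}' matches '{'; pop; stack = {
pos 3: '}' matches '{'; pop; stack = (empty)
pos 4: push '{'; stack = {
pos 5: '}' matches '{'; pop; stack = (empty)
pos 6: push '['; stack = [
pos 7: push '('; stack = [(
pos 8: push '['; stack = [([
pos 9: ']' matches '['; pop; stack = [(
pos 10: ')' matches '('; pop; stack = [
pos 11: push '('; stack = [(
pos 12: ')' matches '('; pop; stack = [
pos 13: ']' matches '['; pop; stack = (empty)
pos 14: push '['; stack = [
pos 15: ']' matches '['; pop; stack = (empty)
pos 16: push '('; stack = (
pos 17: ')' matches '('; pop; stack = (empty)
pos 18: push '['; stack = [
pos 19: push '{'; stack = [{
pos 20: saw closer ']' but top of stack is '{' (expected '}') → INVALID
Verdict: type mismatch at position 20: ']' closes '{' → no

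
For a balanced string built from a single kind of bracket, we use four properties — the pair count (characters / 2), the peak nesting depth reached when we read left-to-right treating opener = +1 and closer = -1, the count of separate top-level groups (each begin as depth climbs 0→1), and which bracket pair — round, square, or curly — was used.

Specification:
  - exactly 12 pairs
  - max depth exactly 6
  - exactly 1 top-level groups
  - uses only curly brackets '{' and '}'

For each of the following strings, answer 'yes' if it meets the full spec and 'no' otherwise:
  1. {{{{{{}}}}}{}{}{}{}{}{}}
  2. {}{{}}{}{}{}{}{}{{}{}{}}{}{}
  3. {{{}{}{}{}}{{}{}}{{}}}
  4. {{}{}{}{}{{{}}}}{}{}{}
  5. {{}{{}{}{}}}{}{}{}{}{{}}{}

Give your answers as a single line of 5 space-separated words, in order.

Answer: yes no no no no

Derivation:
String 1 '{{{{{{}}}}}{}{}{}{}{}{}}': depth seq [1 2 3 4 5 6 5 4 3 2 1 2 1 2 1 2 1 2 1 2 1 2 1 0]
  -> pairs=12 depth=6 groups=1 -> yes
String 2 '{}{{}}{}{}{}{}{}{{}{}{}}{}{}': depth seq [1 0 1 2 1 0 1 0 1 0 1 0 1 0 1 0 1 2 1 2 1 2 1 0 1 0 1 0]
  -> pairs=14 depth=2 groups=10 -> no
String 3 '{{{}{}{}{}}{{}{}}{{}}}': depth seq [1 2 3 2 3 2 3 2 3 2 1 2 3 2 3 2 1 2 3 2 1 0]
  -> pairs=11 depth=3 groups=1 -> no
String 4 '{{}{}{}{}{{{}}}}{}{}{}': depth seq [1 2 1 2 1 2 1 2 1 2 3 4 3 2 1 0 1 0 1 0 1 0]
  -> pairs=11 depth=4 groups=4 -> no
String 5 '{{}{{}{}{}}}{}{}{}{}{{}}{}': depth seq [1 2 1 2 3 2 3 2 3 2 1 0 1 0 1 0 1 0 1 0 1 2 1 0 1 0]
  -> pairs=13 depth=3 groups=7 -> no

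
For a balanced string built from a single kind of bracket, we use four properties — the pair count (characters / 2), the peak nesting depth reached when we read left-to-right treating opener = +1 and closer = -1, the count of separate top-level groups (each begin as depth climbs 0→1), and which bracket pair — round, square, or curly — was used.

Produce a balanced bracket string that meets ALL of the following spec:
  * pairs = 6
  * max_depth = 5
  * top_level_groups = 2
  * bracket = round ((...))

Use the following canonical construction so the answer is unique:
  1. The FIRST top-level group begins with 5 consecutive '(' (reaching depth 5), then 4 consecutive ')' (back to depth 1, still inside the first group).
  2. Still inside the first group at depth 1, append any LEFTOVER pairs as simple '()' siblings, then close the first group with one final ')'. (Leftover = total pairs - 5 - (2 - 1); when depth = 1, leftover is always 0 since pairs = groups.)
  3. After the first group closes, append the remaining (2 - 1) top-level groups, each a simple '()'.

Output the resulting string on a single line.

Spec: pairs=6 depth=5 groups=2
Leftover pairs = 6 - 5 - (2-1) = 0
First group: deep chain of depth 5 + 0 sibling pairs
Remaining 1 groups: simple '()' each

Answer: ((((()))))()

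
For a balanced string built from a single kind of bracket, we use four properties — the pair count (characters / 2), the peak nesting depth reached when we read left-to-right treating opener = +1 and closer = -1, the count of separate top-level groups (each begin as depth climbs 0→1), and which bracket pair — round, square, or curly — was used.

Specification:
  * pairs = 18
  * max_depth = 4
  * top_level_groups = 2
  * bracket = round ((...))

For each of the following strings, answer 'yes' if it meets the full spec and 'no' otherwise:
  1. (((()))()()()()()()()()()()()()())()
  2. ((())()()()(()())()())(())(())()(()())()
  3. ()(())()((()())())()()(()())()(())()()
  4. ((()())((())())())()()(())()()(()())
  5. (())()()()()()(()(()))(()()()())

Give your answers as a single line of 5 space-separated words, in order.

Answer: yes no no no no

Derivation:
String 1 '(((()))()()()()()()()()()()()()())()': depth seq [1 2 3 4 3 2 1 2 1 2 1 2 1 2 1 2 1 2 1 2 1 2 1 2 1 2 1 2 1 2 1 2 1 0 1 0]
  -> pairs=18 depth=4 groups=2 -> yes
String 2 '((())()()()(()())()())(())(())()(()())()': depth seq [1 2 3 2 1 2 1 2 1 2 1 2 3 2 3 2 1 2 1 2 1 0 1 2 1 0 1 2 1 0 1 0 1 2 1 2 1 0 1 0]
  -> pairs=20 depth=3 groups=6 -> no
String 3 '()(())()((()())())()()(()())()(())()()': depth seq [1 0 1 2 1 0 1 0 1 2 3 2 3 2 1 2 1 0 1 0 1 0 1 2 1 2 1 0 1 0 1 2 1 0 1 0 1 0]
  -> pairs=19 depth=3 groups=11 -> no
String 4 '((()())((())())())()()(())()()(()())': depth seq [1 2 3 2 3 2 1 2 3 4 3 2 3 2 1 2 1 0 1 0 1 0 1 2 1 0 1 0 1 0 1 2 1 2 1 0]
  -> pairs=18 depth=4 groups=7 -> no
String 5 '(())()()()()()(()(()))(()()()())': depth seq [1 2 1 0 1 0 1 0 1 0 1 0 1 0 1 2 1 2 3 2 1 0 1 2 1 2 1 2 1 2 1 0]
  -> pairs=16 depth=3 groups=8 -> no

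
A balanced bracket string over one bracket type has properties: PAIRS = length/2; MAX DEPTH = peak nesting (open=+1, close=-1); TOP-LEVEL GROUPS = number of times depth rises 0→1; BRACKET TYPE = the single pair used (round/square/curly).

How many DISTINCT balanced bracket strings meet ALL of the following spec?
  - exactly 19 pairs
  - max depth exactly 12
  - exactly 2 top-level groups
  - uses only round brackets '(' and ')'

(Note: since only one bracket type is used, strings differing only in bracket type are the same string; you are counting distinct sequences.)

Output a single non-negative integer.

Answer: 1599598

Derivation:
Spec: pairs=19 depth=12 groups=2
Count(depth <= 12) = 477185786
Count(depth <= 11) = 475586188
Count(depth == 12) = 477185786 - 475586188 = 1599598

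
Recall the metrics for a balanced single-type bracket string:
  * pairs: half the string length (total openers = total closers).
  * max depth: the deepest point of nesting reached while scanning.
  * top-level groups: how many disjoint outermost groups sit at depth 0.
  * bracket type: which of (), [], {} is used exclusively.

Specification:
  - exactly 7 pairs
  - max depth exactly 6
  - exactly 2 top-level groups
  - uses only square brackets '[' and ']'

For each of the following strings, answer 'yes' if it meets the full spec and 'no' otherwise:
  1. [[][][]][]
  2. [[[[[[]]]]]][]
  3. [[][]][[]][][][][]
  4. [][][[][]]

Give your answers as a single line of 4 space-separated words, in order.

Answer: no yes no no

Derivation:
String 1 '[[][][]][]': depth seq [1 2 1 2 1 2 1 0 1 0]
  -> pairs=5 depth=2 groups=2 -> no
String 2 '[[[[[[]]]]]][]': depth seq [1 2 3 4 5 6 5 4 3 2 1 0 1 0]
  -> pairs=7 depth=6 groups=2 -> yes
String 3 '[[][]][[]][][][][]': depth seq [1 2 1 2 1 0 1 2 1 0 1 0 1 0 1 0 1 0]
  -> pairs=9 depth=2 groups=6 -> no
String 4 '[][][[][]]': depth seq [1 0 1 0 1 2 1 2 1 0]
  -> pairs=5 depth=2 groups=3 -> no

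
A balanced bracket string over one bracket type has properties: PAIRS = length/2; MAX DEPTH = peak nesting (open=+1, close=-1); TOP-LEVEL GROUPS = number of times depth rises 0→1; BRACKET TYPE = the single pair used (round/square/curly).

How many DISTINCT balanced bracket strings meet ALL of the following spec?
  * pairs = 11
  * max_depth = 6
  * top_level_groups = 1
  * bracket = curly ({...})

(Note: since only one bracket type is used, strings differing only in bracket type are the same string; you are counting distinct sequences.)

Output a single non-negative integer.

Spec: pairs=11 depth=6 groups=1
Count(depth <= 6) = 14041
Count(depth <= 5) = 9842
Count(depth == 6) = 14041 - 9842 = 4199

Answer: 4199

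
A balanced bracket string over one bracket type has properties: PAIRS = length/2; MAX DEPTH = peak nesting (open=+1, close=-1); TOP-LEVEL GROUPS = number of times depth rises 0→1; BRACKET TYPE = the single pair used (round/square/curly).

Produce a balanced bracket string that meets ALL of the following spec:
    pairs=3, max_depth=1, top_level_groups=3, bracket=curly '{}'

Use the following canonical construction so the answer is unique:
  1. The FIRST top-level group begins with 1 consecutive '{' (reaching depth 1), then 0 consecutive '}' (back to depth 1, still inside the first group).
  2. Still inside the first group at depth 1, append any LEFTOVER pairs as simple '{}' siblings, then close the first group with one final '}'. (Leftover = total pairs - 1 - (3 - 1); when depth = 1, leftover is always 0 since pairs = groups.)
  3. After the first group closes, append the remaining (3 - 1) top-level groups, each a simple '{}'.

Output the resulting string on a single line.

Answer: {}{}{}

Derivation:
Spec: pairs=3 depth=1 groups=3
Leftover pairs = 3 - 1 - (3-1) = 0
First group: deep chain of depth 1 + 0 sibling pairs
Remaining 2 groups: simple '{}' each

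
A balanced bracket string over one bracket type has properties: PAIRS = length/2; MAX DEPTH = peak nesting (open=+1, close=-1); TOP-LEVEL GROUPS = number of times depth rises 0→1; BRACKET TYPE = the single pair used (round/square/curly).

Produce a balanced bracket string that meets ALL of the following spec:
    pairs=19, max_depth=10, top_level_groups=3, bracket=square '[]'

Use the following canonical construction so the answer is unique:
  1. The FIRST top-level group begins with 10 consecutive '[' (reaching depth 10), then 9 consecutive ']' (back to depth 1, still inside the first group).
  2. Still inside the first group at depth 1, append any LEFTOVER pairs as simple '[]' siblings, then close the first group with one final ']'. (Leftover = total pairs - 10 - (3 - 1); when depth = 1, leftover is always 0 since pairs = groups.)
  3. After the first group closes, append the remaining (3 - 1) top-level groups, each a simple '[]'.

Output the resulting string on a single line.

Spec: pairs=19 depth=10 groups=3
Leftover pairs = 19 - 10 - (3-1) = 7
First group: deep chain of depth 10 + 7 sibling pairs
Remaining 2 groups: simple '[]' each

Answer: [[[[[[[[[[]]]]]]]]][][][][][][][]][][]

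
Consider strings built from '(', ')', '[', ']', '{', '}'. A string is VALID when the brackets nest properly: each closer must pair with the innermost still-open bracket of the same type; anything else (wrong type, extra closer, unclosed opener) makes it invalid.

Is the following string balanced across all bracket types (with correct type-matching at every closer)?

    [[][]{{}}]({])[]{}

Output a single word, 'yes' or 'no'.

Answer: no

Derivation:
pos 0: push '['; stack = [
pos 1: push '['; stack = [[
pos 2: ']' matches '['; pop; stack = [
pos 3: push '['; stack = [[
pos 4: ']' matches '['; pop; stack = [
pos 5: push '{'; stack = [{
pos 6: push '{'; stack = [{{
pos 7: '}' matches '{'; pop; stack = [{
pos 8: '}' matches '{'; pop; stack = [
pos 9: ']' matches '['; pop; stack = (empty)
pos 10: push '('; stack = (
pos 11: push '{'; stack = ({
pos 12: saw closer ']' but top of stack is '{' (expected '}') → INVALID
Verdict: type mismatch at position 12: ']' closes '{' → no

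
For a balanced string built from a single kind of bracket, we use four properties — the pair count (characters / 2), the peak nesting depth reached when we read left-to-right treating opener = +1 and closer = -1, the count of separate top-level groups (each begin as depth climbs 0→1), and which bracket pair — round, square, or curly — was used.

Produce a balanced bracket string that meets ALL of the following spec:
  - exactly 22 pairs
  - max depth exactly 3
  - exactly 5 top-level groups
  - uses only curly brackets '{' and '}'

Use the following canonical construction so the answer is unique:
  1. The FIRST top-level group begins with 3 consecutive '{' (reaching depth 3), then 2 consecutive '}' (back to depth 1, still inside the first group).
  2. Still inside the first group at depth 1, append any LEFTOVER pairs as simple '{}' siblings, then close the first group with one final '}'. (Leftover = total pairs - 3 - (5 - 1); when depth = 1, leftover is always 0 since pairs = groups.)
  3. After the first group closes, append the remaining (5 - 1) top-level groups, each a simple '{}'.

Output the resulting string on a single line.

Answer: {{{}}{}{}{}{}{}{}{}{}{}{}{}{}{}{}{}}{}{}{}{}

Derivation:
Spec: pairs=22 depth=3 groups=5
Leftover pairs = 22 - 3 - (5-1) = 15
First group: deep chain of depth 3 + 15 sibling pairs
Remaining 4 groups: simple '{}' each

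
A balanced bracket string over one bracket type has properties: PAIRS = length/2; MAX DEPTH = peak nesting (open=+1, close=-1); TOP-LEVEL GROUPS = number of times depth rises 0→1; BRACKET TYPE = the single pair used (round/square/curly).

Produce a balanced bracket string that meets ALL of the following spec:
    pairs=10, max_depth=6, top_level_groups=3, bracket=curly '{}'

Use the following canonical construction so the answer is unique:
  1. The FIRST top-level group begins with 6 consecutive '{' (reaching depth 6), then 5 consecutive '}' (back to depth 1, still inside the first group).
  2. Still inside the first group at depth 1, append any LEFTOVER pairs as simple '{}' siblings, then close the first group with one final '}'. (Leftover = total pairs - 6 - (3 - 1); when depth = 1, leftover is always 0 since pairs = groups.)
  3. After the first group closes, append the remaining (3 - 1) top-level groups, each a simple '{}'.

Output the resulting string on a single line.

Spec: pairs=10 depth=6 groups=3
Leftover pairs = 10 - 6 - (3-1) = 2
First group: deep chain of depth 6 + 2 sibling pairs
Remaining 2 groups: simple '{}' each

Answer: {{{{{{}}}}}{}{}}{}{}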